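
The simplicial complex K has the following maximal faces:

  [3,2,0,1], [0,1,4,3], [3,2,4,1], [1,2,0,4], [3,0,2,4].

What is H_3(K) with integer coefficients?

H_3 ≅ Z.

K has 5 vertices, 10 edges, 10 triangles, 5 3-simplices.
rank ∂_3 = 4, rank ∂_4 = 0 ⇒ b_3 = 5 − 4 − 0 = 1. So H_3 = Z.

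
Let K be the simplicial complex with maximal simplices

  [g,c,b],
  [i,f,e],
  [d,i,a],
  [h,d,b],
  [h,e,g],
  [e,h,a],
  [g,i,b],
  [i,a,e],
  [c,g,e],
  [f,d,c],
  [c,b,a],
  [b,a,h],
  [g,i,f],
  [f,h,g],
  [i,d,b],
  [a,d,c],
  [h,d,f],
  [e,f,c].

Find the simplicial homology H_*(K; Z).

Fix the vertex order a < b < c < d < e < f < g < h < i and write every simplex with vertices in increasing order. Then dim K = 2 and the simplices of K are:

  0-simplices (9): a, b, c, d, e, f, g, h, i
  1-simplices (27): ab, ac, ad, ae, ah, ai, bc, bd, bg, bh, bi, cd, ce, cf, cg, df, dh, di, ef, eg, eh, ei, fg, fh, fi, gh, gi
  2-simplices (18): abc, abh, acd, adi, aeh, aei, bcg, bdh, bdi, bgi, cdf, cef, ceg, dfh, efi, egh, fgh, fgi

Hence C_0 ≅ Z^9, C_1 ≅ Z^27, C_2 ≅ Z^18.

The boundary map ∂_1: C_1 → C_0 sends each edge [p,q] (with p < q) to q − p. For instance
  ∂ae = e − a.
As a 9×27 matrix over Z this has rank 8, with invariant factors (1,1,1,1,1,1,1,1).

Boundary ∂_2: C_2 → C_1 acts by ∂[p,q,r] = [q,r] − [p,r] + [p,q]. For instance
  ∂aeh = eh − ah + ae,
  ∂bdi = di − bi + bd.
This gives a 27×18 integer matrix of rank 18; reducing to Smith normal form yields diagonal entries (1,1,1,1,1,1,1,1,1,1,1,1,1,1,1,1,1,2).

Now H_k = ker ∂_k / im ∂_{k+1}, so:

  H_0: rank C_0 − rank ∂_1 = 9 − 8 = 1, and the invariant factors of ∂_1 are all 1, so H_0 = Z.
  H_1: rank ker ∂_1 − rank ∂_2 = (27 − 8) − 18 = 1, and ∂_2 has invariant factor 2 > 1, so H_1 = Z ⊕ Z/2.
  H_2: rank ker ∂_2 − rank ∂_3 = (18 − 18) − 0 = 0, and there is no ∂_3, so H_2 = 0.

H_0 = Z,  H_1 = Z ⊕ Z/2,  H_2 = 0.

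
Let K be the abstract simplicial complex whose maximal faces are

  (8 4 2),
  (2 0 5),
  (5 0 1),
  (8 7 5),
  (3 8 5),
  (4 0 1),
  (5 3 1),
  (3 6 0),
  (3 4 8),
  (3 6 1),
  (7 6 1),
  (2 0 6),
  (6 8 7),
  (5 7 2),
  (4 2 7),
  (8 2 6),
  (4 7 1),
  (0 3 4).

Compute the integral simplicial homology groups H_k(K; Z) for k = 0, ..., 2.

Fix the vertex order 0 < 1 < 2 < 3 < 4 < 5 < 6 < 7 < 8 and write every simplex with vertices in increasing order. Then dim K = 2 and the simplices of K are:

  0-simplices (9): [0], [1], [2], [3], [4], [5], [6], [7], [8]
  1-simplices (27): (27 of them)
  2-simplices (18): [0,1,4], [0,1,5], [0,2,5], [0,2,6], [0,3,4], [0,3,6], [1,3,5], [1,3,6], [1,4,7], [1,6,7], [2,4,7], [2,4,8], [2,5,7], [2,6,8], [3,4,8], [3,5,8], [5,7,8], [6,7,8]

Hence C_0 ≅ Z^9, C_1 ≅ Z^27, C_2 ≅ Z^18.

The boundary map ∂_1: C_1 → C_0 is given by ∂[p,q] = [q] − [p].
As a 9×27 matrix over Z this has rank 8, with invariant factors (1,1,1,1,1,1,1,1).

The boundary map ∂_2: C_2 → C_1 acts by ∂[p,q,r] = [q,r] − [p,r] + [p,q]. For instance
  ∂[6,7,8] = [7,8] − [6,8] + [6,7],
  ∂[2,6,8] = [6,8] − [2,8] + [2,6].
The resulting 27×18 matrix has rank 18, and its Smith normal form has invariant factors (1,1,1,1,1,1,1,1,1,1,1,1,1,1,1,1,1,2).

Computing H_k = (kernel of ∂_k) / (image of ∂_{k+1}):

  H_0: rank C_0 − rank ∂_1 = 9 − 8 = 1, and the invariant factors of ∂_1 are all 1, so H_0 = Z.
  H_1: rank ker ∂_1 − rank ∂_2 = (27 − 8) − 18 = 1, and ∂_2 has invariant factor 2 > 1, so H_1 = Z × Z/2.
  H_2: rank ker ∂_2 − rank ∂_3 = (18 − 18) − 0 = 0, and there is no ∂_3, so H_2 = 0.

H_0 = Z,  H_1 = Z × Z/2,  H_2 = 0.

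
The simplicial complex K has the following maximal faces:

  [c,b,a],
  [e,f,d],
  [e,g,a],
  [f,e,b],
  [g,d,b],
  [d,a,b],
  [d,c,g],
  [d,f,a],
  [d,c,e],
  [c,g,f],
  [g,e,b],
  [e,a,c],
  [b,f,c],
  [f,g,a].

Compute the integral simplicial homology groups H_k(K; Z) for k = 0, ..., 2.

Fix the vertex order a < b < c < d < e < f < g and write every simplex with vertices in increasing order. Then dim K = 2 and the simplices of K are:

  0-simplices (7): a, b, c, d, e, f, g
  1-simplices (21): ab, ac, ad, ae, af, ag, bc, bd, be, bf, bg, cd, ce, cf, cg, de, df, dg, ef, eg, fg
  2-simplices (14): abc, abd, ace, adf, aeg, afg, bcf, bdg, bef, beg, cde, cdg, cfg, def

so the chain groups are C_0 ≅ Z^7, C_1 ≅ Z^21, C_2 ≅ Z^14.

∂_1: C_1 → C_0 is given by ∂[p,q] = [q] − [p].
The 7×21 boundary matrix has rank 6 and Smith normal form diag(1,1,1,1,1,1).

∂_2: C_2 → C_1 sends each 2-simplex [p,q,r] to [q,r] − [p,r] + [p,q]. For instance
  ∂aeg = eg − ag + ae,
  ∂beg = eg − bg + be.
This gives a 21×14 integer matrix of rank 13; reducing to Smith normal form yields diagonal entries (1,1,1,1,1,1,1,1,1,1,1,1,1).

Reading off H_k = ker ∂_k / im ∂_{k+1}:

  H_0: rank C_0 − rank ∂_1 = 7 − 6 = 1, and the invariant factors of ∂_1 are all 1, so H_0 ≅ Z.
  H_1: rank ker ∂_1 − rank ∂_2 = (21 − 6) − 13 = 2, and the invariant factors of ∂_2 are all 1, so H_1 ≅ Z^2.
  H_2: rank ker ∂_2 − rank ∂_3 = (14 − 13) − 0 = 1, and there is no ∂_3, so H_2 ≅ Z.

H_0 = Z,  H_1 = Z^2,  H_2 = Z.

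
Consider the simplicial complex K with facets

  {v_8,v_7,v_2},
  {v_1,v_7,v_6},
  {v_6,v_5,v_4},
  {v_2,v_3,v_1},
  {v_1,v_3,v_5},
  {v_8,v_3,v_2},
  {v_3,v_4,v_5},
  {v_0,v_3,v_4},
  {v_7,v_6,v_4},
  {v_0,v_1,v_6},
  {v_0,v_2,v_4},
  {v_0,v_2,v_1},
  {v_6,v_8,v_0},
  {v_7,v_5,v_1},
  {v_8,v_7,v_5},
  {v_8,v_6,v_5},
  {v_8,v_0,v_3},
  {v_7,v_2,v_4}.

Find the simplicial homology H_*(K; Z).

K has 9 vertices, 27 edges, 18 triangles.
rank ∂_0 = 0, rank ∂_1 = 8 ⇒ b_0 = 9 − 0 − 8 = 1; all invariant factors of ∂_1 are 1 so no torsion. So H_0 ≅ Z.
rank ∂_1 = 8, rank ∂_2 = 18 ⇒ b_1 = 27 − 8 − 18 = 1; ∂_2 has invariant factor(s) [2] giving torsion. So H_1 ≅ Z ⊕ Z_2.
rank ∂_2 = 18, rank ∂_3 = 0 ⇒ b_2 = 18 − 18 − 0 = 0. So H_2 ≅ 0.

H_0 = Z,  H_1 = Z ⊕ Z_2,  H_2 = 0.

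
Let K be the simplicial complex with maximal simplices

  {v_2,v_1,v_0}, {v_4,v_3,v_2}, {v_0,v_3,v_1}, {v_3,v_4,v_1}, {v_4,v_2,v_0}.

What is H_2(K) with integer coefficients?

H_2 ≅ 0.

Take the total order v_0 < v_1 < v_2 < v_3 < v_4 on the vertex set. Then K (dimension 2) consists of the simplices:

  0-simplices (5): [v_0], [v_1], [v_2], [v_3], [v_4]
  1-simplices (10): [v_0,v_1], [v_0,v_2], [v_0,v_3], [v_0,v_4], [v_1,v_2], [v_1,v_3], [v_1,v_4], [v_2,v_3], [v_2,v_4], [v_3,v_4]
  2-simplices (5): [v_0,v_1,v_2], [v_0,v_1,v_3], [v_0,v_2,v_4], [v_1,v_3,v_4], [v_2,v_3,v_4]

giving chain groups C_0 ≅ Z^5, C_1 ≅ Z^10, C_2 ≅ Z^5.

Boundary ∂_1: C_1 → C_0 sends each edge [p,q] (with p < q) to q − p.
The 5×10 boundary matrix has rank 4 and Smith normal form diag(1,1,1,1).

Boundary ∂_2: C_2 → C_1 maps a triangle to the signed sum of its edges. For instance
  ∂[v_0,v_2,v_4] = [v_2,v_4] − [v_0,v_4] + [v_0,v_2],
  ∂[v_1,v_3,v_4] = [v_3,v_4] − [v_1,v_4] + [v_1,v_3].
As a 10×5 matrix over Z this has rank 5, with invariant factors (1,1,1,1,1).

Computing H_k = (kernel of ∂_k) / (image of ∂_{k+1}):

  H_2: rank ker ∂_2 − rank ∂_3 = (5 − 5) − 0 = 0, and there is no ∂_3, so H_2 ≅ 0.

(K is a triangulation of the Möbius band.)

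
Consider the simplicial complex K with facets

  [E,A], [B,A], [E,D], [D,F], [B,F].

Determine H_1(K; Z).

H_1 = Z.

Take the total order A < B < D < E < F on the vertex set. Then K (dimension 1) consists of the simplices:

  0-simplices (5): A, B, D, E, F
  1-simplices (5): AB, AE, BF, DE, DF

Hence C_0 ≅ Z^5, C_1 ≅ Z^5.

∂_1: C_1 → C_0 maps an edge to its endpoints' difference, ∂[p,q] = q − p. For instance
  ∂BF = F − B.
The resulting 5×5 matrix has rank 4, and its Smith normal form has invariant factors (1,1,1,1).

From H_k ≅ ker(∂_k) / im(∂_{k+1}) we obtain:

  H_1: rank ker ∂_1 − rank ∂_2 = (5 − 4) − 0 = 1, and there is no ∂_2, so H_1 = Z.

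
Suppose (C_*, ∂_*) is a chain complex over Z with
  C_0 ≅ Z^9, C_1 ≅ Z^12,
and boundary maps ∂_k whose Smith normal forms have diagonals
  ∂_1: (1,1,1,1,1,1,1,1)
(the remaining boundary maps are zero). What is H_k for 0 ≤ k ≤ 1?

H_0 ≅ Z,  H_1 ≅ Z^4.

H_0: b_0 = 9 − 0 − 8 = 1; torsion from ∂_1 factors > 1: none. So H_0 ≅ Z.
H_1: b_1 = 12 − 8 − 0 = 4; torsion from ∂_2 factors > 1: none. So H_1 ≅ Z^4.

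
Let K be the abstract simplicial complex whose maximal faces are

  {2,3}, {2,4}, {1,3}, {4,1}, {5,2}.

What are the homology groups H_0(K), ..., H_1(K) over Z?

H_0 ≅ Z,  H_1 ≅ Z.

K has 5 vertices, 5 edges.
rank ∂_0 = 0, rank ∂_1 = 4 ⇒ b_0 = 5 − 0 − 4 = 1; all invariant factors of ∂_1 are 1 so no torsion. So H_0 ≅ Z.
rank ∂_1 = 4, rank ∂_2 = 0 ⇒ b_1 = 5 − 4 − 0 = 1. So H_1 ≅ Z.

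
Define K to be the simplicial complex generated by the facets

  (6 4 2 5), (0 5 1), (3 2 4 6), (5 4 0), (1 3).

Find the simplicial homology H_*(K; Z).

H_0 ≅ Z,  H_1 ≅ Z,  H_2 = 0,  H_3 = 0.

K has 7 vertices, 14 edges, 9 triangles, 2 3-simplices.
rank ∂_0 = 0, rank ∂_1 = 6 ⇒ b_0 = 7 − 0 − 6 = 1; all invariant factors of ∂_1 are 1 so no torsion. So H_0 = Z.
rank ∂_1 = 6, rank ∂_2 = 7 ⇒ b_1 = 14 − 6 − 7 = 1; all invariant factors of ∂_2 are 1 so no torsion. So H_1 = Z.
rank ∂_2 = 7, rank ∂_3 = 2 ⇒ b_2 = 9 − 7 − 2 = 0; all invariant factors of ∂_3 are 1 so no torsion. So H_2 = 0.
rank ∂_3 = 2, rank ∂_4 = 0 ⇒ b_3 = 2 − 2 − 0 = 0. So H_3 = 0.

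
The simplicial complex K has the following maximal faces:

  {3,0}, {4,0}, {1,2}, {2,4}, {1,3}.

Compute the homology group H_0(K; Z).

H_0 = Z.

Fix the vertex order 0 < 1 < 2 < 3 < 4 and write every simplex with vertices in increasing order. Then dim K = 1 and the simplices of K are:

  0-simplices (5): [0], [1], [2], [3], [4]
  1-simplices (5): [0,3], [0,4], [1,2], [1,3], [2,4]

so the chain groups are C_0 ≅ Z^5, C_1 ≅ Z^5.

∂_1: C_1 → C_0 maps an edge to its endpoints' difference, ∂[p,q] = q − p.
This gives a 5×5 integer matrix of rank 4; reducing to Smith normal form yields diagonal entries (1,1,1,1).

Now H_k = ker ∂_k / im ∂_{k+1}, so:

  H_0: rank C_0 − rank ∂_1 = 5 − 4 = 1, and the invariant factors of ∂_1 are all 1, so H_0 ≅ Z.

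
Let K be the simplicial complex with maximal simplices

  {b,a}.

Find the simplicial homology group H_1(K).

H_1 ≅ 0.

We work with the vertex ordering a < b. The simplices of K, each written with vertices in increasing order, are:

  0-simplices (2): a, b
  1-simplices (1): ab

giving chain groups C_0 ≅ Z^2, C_1 ≅ Z^1.

∂_1: C_1 → C_0 sends each edge [p,q] (with p < q) to q − p. For instance
  ∂ab = b − a.
The resulting 2×1 matrix has rank 1, and its Smith normal form has invariant factors (1).

From H_k ≅ ker(∂_k) / im(∂_{k+1}) we obtain:

  H_1: rank ker ∂_1 − rank ∂_2 = (1 − 1) − 0 = 0, and there is no ∂_2, so H_1 ≅ 0.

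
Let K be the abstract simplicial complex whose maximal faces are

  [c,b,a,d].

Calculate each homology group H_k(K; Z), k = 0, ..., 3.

Fix the vertex order a < b < c < d and write every simplex with vertices in increasing order. Then dim K = 3 and the simplices of K are:

  0-simplices (4): a, b, c, d
  1-simplices (6): ab, ac, ad, bc, bd, cd
  2-simplices (4): abc, abd, acd, bcd
  3-simplices (1): abcd

so the chain groups are C_0 ≅ Z^4, C_1 ≅ Z^6, C_2 ≅ Z^4, C_3 ≅ Z^1.

The boundary map ∂_1: C_1 → C_0 is given by ∂[p,q] = [q] − [p].
The 4×6 boundary matrix has rank 3 and Smith normal form diag(1,1,1).

The boundary map ∂_2: C_2 → C_1 maps a triangle to the signed sum of its edges. For instance
  ∂acd = cd − ad + ac,
  ∂abd = bd − ad + ab.
The 6×4 boundary matrix has rank 3 and Smith normal form diag(1,1,1).

The boundary map ∂_3: C_3 → C_2 sends each 3-simplex σ to the alternating sum Σ_i (−1)^i (σ with its i-th vertex removed). For instance
  ∂abcd = bcd − acd + abd − abc.
The resulting 4×1 matrix has rank 1, and its Smith normal form has invariant factors (1).

Now H_k = ker ∂_k / im ∂_{k+1}, so:

  H_0: rank C_0 − rank ∂_1 = 4 − 3 = 1, and the invariant factors of ∂_1 are all 1, so H_0 ≅ Z.
  H_1: rank ker ∂_1 − rank ∂_2 = (6 − 3) − 3 = 0, and the invariant factors of ∂_2 are all 1, so H_1 ≅ 0.
  H_2: rank ker ∂_2 − rank ∂_3 = (4 − 3) − 1 = 0, and the invariant factors of ∂_3 are all 1, so H_2 ≅ 0.
  H_3: rank ker ∂_3 − rank ∂_4 = (1 − 1) − 0 = 0, and there is no ∂_4, so H_3 ≅ 0.

As a check, the Euler characteristic is 4 − 6 + 4 − 1 = 1, which agrees with 1 − 0 + 0 − 0 = 1.
(K is a triangulation of the 3-simplex.)

H_0 = Z,  H_1 = 0,  H_2 = 0,  H_3 = 0.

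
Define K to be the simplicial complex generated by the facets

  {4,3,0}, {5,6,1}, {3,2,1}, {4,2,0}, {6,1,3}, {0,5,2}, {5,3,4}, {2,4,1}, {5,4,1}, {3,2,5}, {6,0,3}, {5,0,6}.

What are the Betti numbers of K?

b_0 = 1, b_1 = 0, b_2 = 0.

We work with the vertex ordering 0 < 1 < 2 < 3 < 4 < 5 < 6. The simplices of K, each written with vertices in increasing order, are:

  0-simplices (7): [0], [1], [2], [3], [4], [5], [6]
  1-simplices (18): [0,2], [0,3], [0,4], [0,5], [0,6], [1,2], [1,3], [1,4], [1,5], [1,6], [2,3], [2,4], [2,5], [3,4], [3,5], [3,6], [4,5], [5,6]
  2-simplices (12): [0,2,4], [0,2,5], [0,3,4], [0,3,6], [0,5,6], [1,2,3], [1,2,4], [1,3,6], [1,4,5], [1,5,6], [2,3,5], [3,4,5]

giving chain groups C_0 ≅ Z^7, C_1 ≅ Z^18, C_2 ≅ Z^12.

Boundary ∂_1: C_1 → C_0 is given by ∂[p,q] = [q] − [p].
The 7×18 boundary matrix has rank 6 and Smith normal form diag(1,1,1,1,1,1).

Boundary ∂_2: C_2 → C_1 sends each 2-simplex [p,q,r] to [q,r] − [p,r] + [p,q]. For instance
  ∂[1,2,4] = [2,4] − [1,4] + [1,2],
  ∂[0,5,6] = [5,6] − [0,6] + [0,5].
This gives a 18×12 integer matrix of rank 12; reducing to Smith normal form yields diagonal entries (1,1,1,1,1,1,1,1,1,1,1,2).

Reading off H_k = ker ∂_k / im ∂_{k+1}:

  H_0: rank C_0 − rank ∂_1 = 7 − 6 = 1, and the invariant factors of ∂_1 are all 1, so H_0 = Z.
  H_1: rank ker ∂_1 − rank ∂_2 = (18 − 6) − 12 = 0, and ∂_2 has invariant factor 2 > 1, so H_1 = Z/2.
  H_2: rank ker ∂_2 − rank ∂_3 = (12 − 12) − 0 = 0, and there is no ∂_3, so H_2 = 0.

(K is a triangulation of the real projective plane RP^2.)

Hence the Betti numbers are b_0 = 1, b_1 = 0, b_2 = 0.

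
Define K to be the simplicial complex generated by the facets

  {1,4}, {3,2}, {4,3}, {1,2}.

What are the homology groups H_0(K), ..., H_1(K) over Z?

Fix the vertex order 1 < 2 < 3 < 4 and write every simplex with vertices in increasing order. Then dim K = 1 and the simplices of K are:

  0-simplices (4): [1], [2], [3], [4]
  1-simplices (4): [1,2], [1,4], [2,3], [3,4]

Hence C_0 ≅ Z^4, C_1 ≅ Z^4.

∂_1: C_1 → C_0 maps an edge to its endpoints' difference, ∂[p,q] = q − p. For instance
  ∂[1,2] = [2] − [1].
This gives a 4×4 integer matrix of rank 3; reducing to Smith normal form yields diagonal entries (1,1,1).

Reading off H_k = ker ∂_k / im ∂_{k+1}:

  H_0: rank C_0 − rank ∂_1 = 4 − 3 = 1, and the invariant factors of ∂_1 are all 1, so H_0 = Z.
  H_1: rank ker ∂_1 − rank ∂_2 = (4 − 3) − 0 = 1, and there is no ∂_2, so H_1 = Z.

As a check, the Euler characteristic is 4 − 4 = 0, which agrees with 1 − 1 = 0.

H_0 = Z,  H_1 = Z.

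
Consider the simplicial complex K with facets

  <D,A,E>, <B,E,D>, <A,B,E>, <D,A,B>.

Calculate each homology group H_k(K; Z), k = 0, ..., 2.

We work with the vertex ordering A < B < D < E. The simplices of K, each written with vertices in increasing order, are:

  0-simplices (4): A, B, D, E
  1-simplices (6): AB, AD, AE, BD, BE, DE
  2-simplices (4): ABD, ABE, ADE, BDE

Hence C_0 ≅ Z^4, C_1 ≅ Z^6, C_2 ≅ Z^4.

∂_1: C_1 → C_0 is given by ∂[p,q] = [q] − [p].
This gives a 4×6 integer matrix of rank 3; reducing to Smith normal form yields diagonal entries (1,1,1).

Boundary ∂_2: C_2 → C_1 sends each 2-simplex [p,q,r] to [q,r] − [p,r] + [p,q]. For instance
  ∂BDE = DE − BE + BD,
  ∂ADE = DE − AE + AD.
The resulting 6×4 matrix has rank 3, and its Smith normal form has invariant factors (1,1,1).

Reading off H_k = ker ∂_k / im ∂_{k+1}:

  H_0: rank C_0 − rank ∂_1 = 4 − 3 = 1, and the invariant factors of ∂_1 are all 1, so H_0 = Z.
  H_1: rank ker ∂_1 − rank ∂_2 = (6 − 3) − 3 = 0, and the invariant factors of ∂_2 are all 1, so H_1 = 0.
  H_2: rank ker ∂_2 − rank ∂_3 = (4 − 3) − 0 = 1, and there is no ∂_3, so H_2 = Z.

(K is a triangulation of the 2-sphere S^2.)

H_0 = Z,  H_1 = 0,  H_2 = Z.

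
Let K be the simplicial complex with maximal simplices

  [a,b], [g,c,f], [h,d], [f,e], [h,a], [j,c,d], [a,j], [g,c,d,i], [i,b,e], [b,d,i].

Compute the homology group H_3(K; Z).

H_3 ≅ 0.

Take the total order a < b < c < d < e < f < g < h < i < j on the vertex set. Then K (dimension 3) consists of the simplices:

  0-simplices (10): a, b, c, d, e, f, g, h, i, j
  1-simplices (19): ab, ah, aj, bd, be, bi, cd, cf, cg, ci, cj, dg, dh, di, dj, ef, ei, fg, gi
  2-simplices (8): bdi, bei, cdg, cdi, cdj, cfg, cgi, dgi
  3-simplices (1): cdgi

giving chain groups C_0 ≅ Z^10, C_1 ≅ Z^19, C_2 ≅ Z^8, C_3 ≅ Z^1.

The boundary map ∂_1: C_1 → C_0 maps an edge to its endpoints' difference, ∂[p,q] = q − p.
The resulting 10×19 matrix has rank 9, and its Smith normal form has invariant factors (1,1,1,1,1,1,1,1,1).

The boundary map ∂_2: C_2 → C_1 maps a triangle to the signed sum of its edges. For instance
  ∂cfg = fg − cg + cf,
  ∂cdj = dj − cj + cd.
The resulting 19×8 matrix has rank 7, and its Smith normal form has invariant factors (1,1,1,1,1,1,1).

The boundary map ∂_3: C_3 → C_2 sends each 3-simplex σ to the alternating sum Σ_i (−1)^i (σ with its i-th vertex removed). For instance
  ∂cdgi = dgi − cgi + cdi − cdg.
This gives a 8×1 integer matrix of rank 1; reducing to Smith normal form yields diagonal entries (1).

Now H_k = ker ∂_k / im ∂_{k+1}, so:

  H_3: rank ker ∂_3 − rank ∂_4 = (1 − 1) − 0 = 0, and there is no ∂_4, so H_3 ≅ 0.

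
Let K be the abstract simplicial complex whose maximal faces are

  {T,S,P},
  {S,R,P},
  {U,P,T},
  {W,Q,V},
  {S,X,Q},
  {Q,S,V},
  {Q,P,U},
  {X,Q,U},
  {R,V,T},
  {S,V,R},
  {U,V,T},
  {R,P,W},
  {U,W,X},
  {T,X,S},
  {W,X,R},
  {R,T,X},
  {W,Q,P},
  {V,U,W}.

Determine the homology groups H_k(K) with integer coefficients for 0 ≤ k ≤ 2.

K has 9 vertices, 27 edges, 18 triangles.
rank ∂_0 = 0, rank ∂_1 = 8 ⇒ b_0 = 9 − 0 − 8 = 1; all invariant factors of ∂_1 are 1 so no torsion. So H_0 = Z.
rank ∂_1 = 8, rank ∂_2 = 18 ⇒ b_1 = 27 − 8 − 18 = 1; ∂_2 has invariant factor(s) [2] giving torsion. So H_1 = Z ⊕ Z/2.
rank ∂_2 = 18, rank ∂_3 = 0 ⇒ b_2 = 18 − 18 − 0 = 0. So H_2 = 0.

H_0 = Z,  H_1 = Z ⊕ Z/2,  H_2 = 0.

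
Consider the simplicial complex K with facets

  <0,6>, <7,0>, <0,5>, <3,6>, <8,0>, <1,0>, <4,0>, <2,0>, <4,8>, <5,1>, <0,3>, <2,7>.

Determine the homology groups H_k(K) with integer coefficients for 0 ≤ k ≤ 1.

H_0 ≅ Z,  H_1 ≅ Z^4.

Take the total order 0 < 1 < 2 < 3 < 4 < 5 < 6 < 7 < 8 on the vertex set. Then K (dimension 1) consists of the simplices:

  0-simplices (9): [0], [1], [2], [3], [4], [5], [6], [7], [8]
  1-simplices (12): [0,1], [0,2], [0,3], [0,4], [0,5], [0,6], [0,7], [0,8], [1,5], [2,7], [3,6], [4,8]

Hence C_0 ≅ Z^9, C_1 ≅ Z^12.

∂_1: C_1 → C_0 sends each edge [p,q] (with p < q) to q − p.
As a 9×12 matrix over Z this has rank 8, with invariant factors (1,1,1,1,1,1,1,1).

Now H_k = ker ∂_k / im ∂_{k+1}, so:

  H_0: rank C_0 − rank ∂_1 = 9 − 8 = 1, and the invariant factors of ∂_1 are all 1, so H_0 ≅ Z.
  H_1: rank ker ∂_1 − rank ∂_2 = (12 − 8) − 0 = 4, and there is no ∂_2, so H_1 ≅ Z^4.

As a check, the Euler characteristic is 9 − 12 = -3, which agrees with 1 − 4 = -3.
(K is a triangulation of a wedge of 4 circles.)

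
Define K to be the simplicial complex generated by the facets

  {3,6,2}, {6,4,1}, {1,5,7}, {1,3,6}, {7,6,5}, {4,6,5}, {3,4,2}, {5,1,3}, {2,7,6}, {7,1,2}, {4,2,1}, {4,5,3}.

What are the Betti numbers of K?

b_0 = 1, b_1 = 0, b_2 = 0.

Take the total order 1 < 2 < 3 < 4 < 5 < 6 < 7 on the vertex set. Then K (dimension 2) consists of the simplices:

  0-simplices (7): [1], [2], [3], [4], [5], [6], [7]
  1-simplices (18): [1,2], [1,3], [1,4], [1,5], [1,6], [1,7], [2,3], [2,4], [2,6], [2,7], [3,4], [3,5], [3,6], [4,5], [4,6], [5,6], [5,7], [6,7]
  2-simplices (12): [1,2,4], [1,2,7], [1,3,5], [1,3,6], [1,4,6], [1,5,7], [2,3,4], [2,3,6], [2,6,7], [3,4,5], [4,5,6], [5,6,7]

giving chain groups C_0 ≅ Z^7, C_1 ≅ Z^18, C_2 ≅ Z^12.

The boundary map ∂_1: C_1 → C_0 sends each edge [p,q] (with p < q) to q − p.
The resulting 7×18 matrix has rank 6, and its Smith normal form has invariant factors (1,1,1,1,1,1).

∂_2: C_2 → C_1 maps a triangle to the signed sum of its edges. For instance
  ∂[1,3,5] = [3,5] − [1,5] + [1,3],
  ∂[1,2,7] = [2,7] − [1,7] + [1,2].
The resulting 18×12 matrix has rank 12, and its Smith normal form has invariant factors (1,1,1,1,1,1,1,1,1,1,1,2).

Reading off H_k = ker ∂_k / im ∂_{k+1}:

  H_0: rank C_0 − rank ∂_1 = 7 − 6 = 1, and the invariant factors of ∂_1 are all 1, so H_0 = Z.
  H_1: rank ker ∂_1 − rank ∂_2 = (18 − 6) − 12 = 0, and ∂_2 has invariant factor 2 > 1, so H_1 = Z/2.
  H_2: rank ker ∂_2 − rank ∂_3 = (12 − 12) − 0 = 0, and there is no ∂_3, so H_2 = 0.

Hence the Betti numbers are b_0 = 1, b_1 = 0, b_2 = 0.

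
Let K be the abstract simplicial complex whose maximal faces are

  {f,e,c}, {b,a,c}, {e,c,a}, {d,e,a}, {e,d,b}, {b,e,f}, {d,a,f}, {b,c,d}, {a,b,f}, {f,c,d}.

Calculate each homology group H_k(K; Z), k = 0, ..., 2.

H_0 ≅ Z,  H_1 ≅ Z/2Z,  H_2 = 0.

We work with the vertex ordering a < b < c < d < e < f. The simplices of K, each written with vertices in increasing order, are:

  0-simplices (6): a, b, c, d, e, f
  1-simplices (15): ab, ac, ad, ae, af, bc, bd, be, bf, cd, ce, cf, de, df, ef
  2-simplices (10): abc, abf, ace, ade, adf, bcd, bde, bef, cdf, cef

Hence C_0 ≅ Z^6, C_1 ≅ Z^15, C_2 ≅ Z^10.

The boundary map ∂_1: C_1 → C_0 maps an edge to its endpoints' difference, ∂[p,q] = q − p. For instance
  ∂ac = c − a.
As a 6×15 matrix over Z this has rank 5, with invariant factors (1,1,1,1,1).

Boundary ∂_2: C_2 → C_1 sends each 2-simplex [p,q,r] to [q,r] − [p,r] + [p,q]. For instance
  ∂cdf = df − cf + cd,
  ∂ace = ce − ae + ac.
The resulting 15×10 matrix has rank 10, and its Smith normal form has invariant factors (1,1,1,1,1,1,1,1,1,2).

Now H_k = ker ∂_k / im ∂_{k+1}, so:

  H_0: rank C_0 − rank ∂_1 = 6 − 5 = 1, and the invariant factors of ∂_1 are all 1, so H_0 ≅ Z.
  H_1: rank ker ∂_1 − rank ∂_2 = (15 − 5) − 10 = 0, and ∂_2 has invariant factor 2 > 1, so H_1 ≅ Z/2Z.
  H_2: rank ker ∂_2 − rank ∂_3 = (10 − 10) − 0 = 0, and there is no ∂_3, so H_2 ≅ 0.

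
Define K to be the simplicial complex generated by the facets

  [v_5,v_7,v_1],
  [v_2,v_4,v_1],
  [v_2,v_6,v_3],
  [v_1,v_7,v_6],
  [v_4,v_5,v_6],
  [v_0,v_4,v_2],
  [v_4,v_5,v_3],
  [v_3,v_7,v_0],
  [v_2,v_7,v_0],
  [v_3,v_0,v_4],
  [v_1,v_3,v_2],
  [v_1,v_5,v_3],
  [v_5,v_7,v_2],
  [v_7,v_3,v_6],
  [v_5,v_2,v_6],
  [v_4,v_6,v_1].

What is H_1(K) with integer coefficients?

Fix the vertex order v_0 < v_1 < v_2 < v_3 < v_4 < v_5 < v_6 < v_7 and write every simplex with vertices in increasing order. Then dim K = 2 and the simplices of K are:

  0-simplices (8): [v_0], [v_1], [v_2], [v_3], [v_4], [v_5], [v_6], [v_7]
  1-simplices (24): (24 of them)
  2-simplices (16): (16 of them)

so the chain groups are C_0 ≅ Z^8, C_1 ≅ Z^24, C_2 ≅ Z^16.

∂_1: C_1 → C_0 sends each edge [p,q] (with p < q) to q − p. For instance
  ∂[v_1,v_2] = [v_2] − [v_1].
This gives a 8×24 integer matrix of rank 7; reducing to Smith normal form yields diagonal entries (1,1,1,1,1,1,1).

The boundary map ∂_2: C_2 → C_1 maps a triangle to the signed sum of its edges. For instance
  ∂[v_1,v_5,v_7] = [v_5,v_7] − [v_1,v_7] + [v_1,v_5],
  ∂[v_2,v_5,v_6] = [v_5,v_6] − [v_2,v_6] + [v_2,v_5].
This gives a 24×16 integer matrix of rank 15; reducing to Smith normal form yields diagonal entries (1,1,1,1,1,1,1,1,1,1,1,1,1,1,1).

Computing H_k = (kernel of ∂_k) / (image of ∂_{k+1}):

  H_1: rank ker ∂_1 − rank ∂_2 = (24 − 7) − 15 = 2, and the invariant factors of ∂_2 are all 1, so H_1 = Z^2.

H_1 = Z^2.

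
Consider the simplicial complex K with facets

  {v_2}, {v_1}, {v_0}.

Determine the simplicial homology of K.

H_0 ≅ Z^3.

Order the vertices as v_0 < v_1 < v_2. Listing each simplex with vertices in this order, K has dimension 0 with simplices:

  0-simplices (3): [v_0], [v_1], [v_2]

giving chain groups C_0 ≅ Z^3.

Reading off H_k = ker ∂_k / im ∂_{k+1}:

  H_0: rank C_0 − rank ∂_1 = 3 − 0 = 3, and there is no ∂_1, so H_0 = Z^3.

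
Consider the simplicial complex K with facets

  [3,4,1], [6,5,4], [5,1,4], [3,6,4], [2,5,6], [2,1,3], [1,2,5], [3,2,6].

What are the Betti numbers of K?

Order the vertices as 1 < 2 < 3 < 4 < 5 < 6. Listing each simplex with vertices in this order, K has dimension 2 with simplices:

  0-simplices (6): [1], [2], [3], [4], [5], [6]
  1-simplices (12): [1,2], [1,3], [1,4], [1,5], [2,3], [2,5], [2,6], [3,4], [3,6], [4,5], [4,6], [5,6]
  2-simplices (8): [1,2,3], [1,2,5], [1,3,4], [1,4,5], [2,3,6], [2,5,6], [3,4,6], [4,5,6]

so the chain groups are C_0 ≅ Z^6, C_1 ≅ Z^12, C_2 ≅ Z^8.

∂_1: C_1 → C_0 sends each edge [p,q] (with p < q) to q − p.
The resulting 6×12 matrix has rank 5, and its Smith normal form has invariant factors (1,1,1,1,1).

Boundary ∂_2: C_2 → C_1 acts by ∂[p,q,r] = [q,r] − [p,r] + [p,q]. For instance
  ∂[1,2,3] = [2,3] − [1,3] + [1,2],
  ∂[4,5,6] = [5,6] − [4,6] + [4,5].
The resulting 12×8 matrix has rank 7, and its Smith normal form has invariant factors (1,1,1,1,1,1,1).

Now H_k = ker ∂_k / im ∂_{k+1}, so:

  H_0: rank C_0 − rank ∂_1 = 6 − 5 = 1, and the invariant factors of ∂_1 are all 1, so H_0 = Z.
  H_1: rank ker ∂_1 − rank ∂_2 = (12 − 5) − 7 = 0, and the invariant factors of ∂_2 are all 1, so H_1 = 0.
  H_2: rank ker ∂_2 − rank ∂_3 = (8 − 7) − 0 = 1, and there is no ∂_3, so H_2 = Z.

As a check, the Euler characteristic is 6 − 12 + 8 = 2, which agrees with 1 − 0 + 1 = 2.

Hence the Betti numbers are b_0 = 1, b_1 = 0, b_2 = 1.

b_0 = 1, b_1 = 0, b_2 = 1.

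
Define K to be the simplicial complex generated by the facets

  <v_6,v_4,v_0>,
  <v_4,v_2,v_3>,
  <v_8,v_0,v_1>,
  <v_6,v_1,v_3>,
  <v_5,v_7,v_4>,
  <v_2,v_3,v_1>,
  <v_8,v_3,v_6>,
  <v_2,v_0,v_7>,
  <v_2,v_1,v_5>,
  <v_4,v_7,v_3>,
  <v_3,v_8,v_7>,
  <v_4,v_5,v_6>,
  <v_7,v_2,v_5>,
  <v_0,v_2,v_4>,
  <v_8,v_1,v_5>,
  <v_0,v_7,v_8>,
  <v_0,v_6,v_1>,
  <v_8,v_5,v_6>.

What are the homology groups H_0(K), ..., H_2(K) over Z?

K has 9 vertices, 27 edges, 18 triangles.
rank ∂_0 = 0, rank ∂_1 = 8 ⇒ b_0 = 9 − 0 − 8 = 1; all invariant factors of ∂_1 are 1 so no torsion. So H_0 ≅ Z.
rank ∂_1 = 8, rank ∂_2 = 18 ⇒ b_1 = 27 − 8 − 18 = 1; ∂_2 has invariant factor(s) [2] giving torsion. So H_1 ≅ Z ⊕ Z_2.
rank ∂_2 = 18, rank ∂_3 = 0 ⇒ b_2 = 18 − 18 − 0 = 0. So H_2 ≅ 0.

H_0 = Z,  H_1 = Z ⊕ Z_2,  H_2 = 0.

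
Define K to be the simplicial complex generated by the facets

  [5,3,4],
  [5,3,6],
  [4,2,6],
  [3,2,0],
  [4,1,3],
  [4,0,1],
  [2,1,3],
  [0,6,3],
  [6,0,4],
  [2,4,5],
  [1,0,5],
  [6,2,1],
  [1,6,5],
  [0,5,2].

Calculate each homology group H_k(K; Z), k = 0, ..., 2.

K has 7 vertices, 21 edges, 14 triangles.
rank ∂_0 = 0, rank ∂_1 = 6 ⇒ b_0 = 7 − 0 − 6 = 1; all invariant factors of ∂_1 are 1 so no torsion. So H_0 ≅ Z.
rank ∂_1 = 6, rank ∂_2 = 13 ⇒ b_1 = 21 − 6 − 13 = 2; all invariant factors of ∂_2 are 1 so no torsion. So H_1 ≅ Z^2.
rank ∂_2 = 13, rank ∂_3 = 0 ⇒ b_2 = 14 − 13 − 0 = 1. So H_2 ≅ Z.

H_0 = Z,  H_1 = Z^2,  H_2 = Z.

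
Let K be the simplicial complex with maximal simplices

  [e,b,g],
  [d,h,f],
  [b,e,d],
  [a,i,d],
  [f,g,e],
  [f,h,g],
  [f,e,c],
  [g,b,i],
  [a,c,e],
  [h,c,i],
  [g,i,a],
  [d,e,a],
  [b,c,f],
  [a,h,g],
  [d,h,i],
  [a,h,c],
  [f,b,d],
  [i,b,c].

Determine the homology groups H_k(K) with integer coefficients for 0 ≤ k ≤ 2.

We work with the vertex ordering a < b < c < d < e < f < g < h < i. The simplices of K, each written with vertices in increasing order, are:

  0-simplices (9): a, b, c, d, e, f, g, h, i
  1-simplices (27): ac, ad, ae, ag, ah, ai, bc, bd, be, bf, bg, bi, ce, cf, ch, ci, de, df, dh, di, ef, eg, fg, fh, gh, gi, hi
  2-simplices (18): ace, ach, ade, adi, agh, agi, bcf, bci, bde, bdf, beg, bgi, cef, chi, dfh, dhi, efg, fgh

Hence C_0 ≅ Z^9, C_1 ≅ Z^27, C_2 ≅ Z^18.

Boundary ∂_1: C_1 → C_0 maps an edge to its endpoints' difference, ∂[p,q] = q − p.
As a 9×27 matrix over Z this has rank 8, with invariant factors (1,1,1,1,1,1,1,1).

∂_2: C_2 → C_1 maps a triangle to the signed sum of its edges. For instance
  ∂bci = ci − bi + bc,
  ∂agh = gh − ah + ag.
This gives a 27×18 integer matrix of rank 18; reducing to Smith normal form yields diagonal entries (1,1,1,1,1,1,1,1,1,1,1,1,1,1,1,1,1,2).

Now H_k = ker ∂_k / im ∂_{k+1}, so:

  H_0: rank C_0 − rank ∂_1 = 9 − 8 = 1, and the invariant factors of ∂_1 are all 1, so H_0 ≅ Z.
  H_1: rank ker ∂_1 − rank ∂_2 = (27 − 8) − 18 = 1, and ∂_2 has invariant factor 2 > 1, so H_1 ≅ Z ⊕ Z/2.
  H_2: rank ker ∂_2 − rank ∂_3 = (18 − 18) − 0 = 0, and there is no ∂_3, so H_2 ≅ 0.

H_0 ≅ Z,  H_1 ≅ Z ⊕ Z/2,  H_2 = 0.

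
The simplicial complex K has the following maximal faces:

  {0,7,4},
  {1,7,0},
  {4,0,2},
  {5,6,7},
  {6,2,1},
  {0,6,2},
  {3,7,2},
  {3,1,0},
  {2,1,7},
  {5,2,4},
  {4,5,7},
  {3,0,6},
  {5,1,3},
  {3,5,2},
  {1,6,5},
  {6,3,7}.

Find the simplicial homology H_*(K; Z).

H_0 ≅ Z,  H_1 ≅ Z^2,  H_2 ≅ Z.

Take the total order 0 < 1 < 2 < 3 < 4 < 5 < 6 < 7 on the vertex set. Then K (dimension 2) consists of the simplices:

  0-simplices (8): [0], [1], [2], [3], [4], [5], [6], [7]
  1-simplices (24): (24 of them)
  2-simplices (16): [0,1,3], [0,1,7], [0,2,4], [0,2,6], [0,3,6], [0,4,7], [1,2,6], [1,2,7], [1,3,5], [1,5,6], [2,3,5], [2,3,7], [2,4,5], [3,6,7], [4,5,7], [5,6,7]

so the chain groups are C_0 ≅ Z^8, C_1 ≅ Z^24, C_2 ≅ Z^16.

Boundary ∂_1: C_1 → C_0 sends each edge [p,q] (with p < q) to q − p. For instance
  ∂[2,3] = [3] − [2].
The 8×24 boundary matrix has rank 7 and Smith normal form diag(1,1,1,1,1,1,1).

The boundary map ∂_2: C_2 → C_1 sends each 2-simplex [p,q,r] to [q,r] − [p,r] + [p,q]. For instance
  ∂[3,6,7] = [6,7] − [3,7] + [3,6],
  ∂[0,1,7] = [1,7] − [0,7] + [0,1].
The 24×16 boundary matrix has rank 15 and Smith normal form diag(1,1,1,1,1,1,1,1,1,1,1,1,1,1,1).

Computing H_k = (kernel of ∂_k) / (image of ∂_{k+1}):

  H_0: rank C_0 − rank ∂_1 = 8 − 7 = 1, and the invariant factors of ∂_1 are all 1, so H_0 = Z.
  H_1: rank ker ∂_1 − rank ∂_2 = (24 − 7) − 15 = 2, and the invariant factors of ∂_2 are all 1, so H_1 = Z^2.
  H_2: rank ker ∂_2 − rank ∂_3 = (16 − 15) − 0 = 1, and there is no ∂_3, so H_2 = Z.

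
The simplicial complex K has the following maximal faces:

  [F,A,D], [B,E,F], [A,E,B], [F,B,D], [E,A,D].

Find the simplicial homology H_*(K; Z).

H_0 ≅ Z,  H_1 ≅ Z,  H_2 = 0.

Take the total order A < B < D < E < F on the vertex set. Then K (dimension 2) consists of the simplices:

  0-simplices (5): A, B, D, E, F
  1-simplices (10): AB, AD, AE, AF, BD, BE, BF, DE, DF, EF
  2-simplices (5): ABE, ADE, ADF, BDF, BEF

Hence C_0 ≅ Z^5, C_1 ≅ Z^10, C_2 ≅ Z^5.

The boundary map ∂_1: C_1 → C_0 sends each edge [p,q] (with p < q) to q − p.
The 5×10 boundary matrix has rank 4 and Smith normal form diag(1,1,1,1).

The boundary map ∂_2: C_2 → C_1 sends each 2-simplex [p,q,r] to [q,r] − [p,r] + [p,q]. For instance
  ∂BDF = DF − BF + BD,
  ∂ADF = DF − AF + AD.
The resulting 10×5 matrix has rank 5, and its Smith normal form has invariant factors (1,1,1,1,1).

Computing H_k = (kernel of ∂_k) / (image of ∂_{k+1}):

  H_0: rank C_0 − rank ∂_1 = 5 − 4 = 1, and the invariant factors of ∂_1 are all 1, so H_0 ≅ Z.
  H_1: rank ker ∂_1 − rank ∂_2 = (10 − 4) − 5 = 1, and the invariant factors of ∂_2 are all 1, so H_1 ≅ Z.
  H_2: rank ker ∂_2 − rank ∂_3 = (5 − 5) − 0 = 0, and there is no ∂_3, so H_2 ≅ 0.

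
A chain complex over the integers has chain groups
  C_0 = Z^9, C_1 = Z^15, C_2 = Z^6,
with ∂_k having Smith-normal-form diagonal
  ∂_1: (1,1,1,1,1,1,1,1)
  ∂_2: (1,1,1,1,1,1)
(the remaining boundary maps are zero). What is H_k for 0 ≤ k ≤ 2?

H_0 = Z,  H_1 = Z,  H_2 = 0.

H_0: b_0 = 9 − 0 − 8 = 1; torsion from ∂_1 factors > 1: none. So H_0 = Z.
H_1: b_1 = 15 − 8 − 6 = 1; torsion from ∂_2 factors > 1: none. So H_1 = Z.
H_2: b_2 = 6 − 6 − 0 = 0; torsion from ∂_3 factors > 1: none. So H_2 = 0.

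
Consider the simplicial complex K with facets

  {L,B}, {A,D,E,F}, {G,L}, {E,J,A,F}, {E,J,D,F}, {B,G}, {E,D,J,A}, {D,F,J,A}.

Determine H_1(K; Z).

H_1 = Z.

Fix the vertex order A < B < D < E < F < G < J < L and write every simplex with vertices in increasing order. Then dim K = 3 and the simplices of K are:

  0-simplices (8): A, B, D, E, F, G, J, L
  1-simplices (13): AD, AE, AF, AJ, BG, BL, DE, DF, DJ, EF, EJ, FJ, GL
  2-simplices (10): ADE, ADF, ADJ, AEF, AEJ, AFJ, DEF, DEJ, DFJ, EFJ
  3-simplices (5): ADEF, ADEJ, ADFJ, AEFJ, DEFJ

so the chain groups are C_0 ≅ Z^8, C_1 ≅ Z^13, C_2 ≅ Z^10, C_3 ≅ Z^5.

∂_1: C_1 → C_0 sends each edge [p,q] (with p < q) to q − p.
The 8×13 boundary matrix has rank 6 and Smith normal form diag(1,1,1,1,1,1).

∂_2: C_2 → C_1 maps a triangle to the signed sum of its edges. For instance
  ∂DFJ = FJ − DJ + DF,
  ∂DEF = EF − DF + DE.
The 13×10 boundary matrix has rank 6 and Smith normal form diag(1,1,1,1,1,1).

∂_3: C_3 → C_2 sends each 3-simplex σ to the alternating sum Σ_i (−1)^i (σ with its i-th vertex removed). For instance
  ∂AEFJ = EFJ − AFJ + AEJ − AEF,
  ∂ADEJ = DEJ − AEJ + ADJ − ADE.
As a 10×5 matrix over Z this has rank 4, with invariant factors (1,1,1,1).

Now H_k = ker ∂_k / im ∂_{k+1}, so:

  H_1: rank ker ∂_1 − rank ∂_2 = (13 − 6) − 6 = 1, and the invariant factors of ∂_2 are all 1, so H_1 = Z.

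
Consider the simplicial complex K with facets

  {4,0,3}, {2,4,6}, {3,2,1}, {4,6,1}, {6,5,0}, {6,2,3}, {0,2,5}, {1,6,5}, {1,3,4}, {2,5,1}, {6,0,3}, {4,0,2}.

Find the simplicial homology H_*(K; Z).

We work with the vertex ordering 0 < 1 < 2 < 3 < 4 < 5 < 6. The simplices of K, each written with vertices in increasing order, are:

  0-simplices (7): [0], [1], [2], [3], [4], [5], [6]
  1-simplices (18): [0,2], [0,3], [0,4], [0,5], [0,6], [1,2], [1,3], [1,4], [1,5], [1,6], [2,3], [2,4], [2,5], [2,6], [3,4], [3,6], [4,6], [5,6]
  2-simplices (12): [0,2,4], [0,2,5], [0,3,4], [0,3,6], [0,5,6], [1,2,3], [1,2,5], [1,3,4], [1,4,6], [1,5,6], [2,3,6], [2,4,6]

so the chain groups are C_0 ≅ Z^7, C_1 ≅ Z^18, C_2 ≅ Z^12.

Boundary ∂_1: C_1 → C_0 is given by ∂[p,q] = [q] − [p]. For instance
  ∂[5,6] = [6] − [5].
The resulting 7×18 matrix has rank 6, and its Smith normal form has invariant factors (1,1,1,1,1,1).

The boundary map ∂_2: C_2 → C_1 maps a triangle to the signed sum of its edges. For instance
  ∂[1,4,6] = [4,6] − [1,6] + [1,4],
  ∂[0,2,4] = [2,4] − [0,4] + [0,2].
This gives a 18×12 integer matrix of rank 12; reducing to Smith normal form yields diagonal entries (1,1,1,1,1,1,1,1,1,1,1,2).

Computing H_k = (kernel of ∂_k) / (image of ∂_{k+1}):

  H_0: rank C_0 − rank ∂_1 = 7 − 6 = 1, and the invariant factors of ∂_1 are all 1, so H_0 ≅ Z.
  H_1: rank ker ∂_1 − rank ∂_2 = (18 − 6) − 12 = 0, and ∂_2 has invariant factor 2 > 1, so H_1 ≅ Z/2.
  H_2: rank ker ∂_2 − rank ∂_3 = (12 − 12) − 0 = 0, and there is no ∂_3, so H_2 ≅ 0.

H_0 ≅ Z,  H_1 ≅ Z/2,  H_2 = 0.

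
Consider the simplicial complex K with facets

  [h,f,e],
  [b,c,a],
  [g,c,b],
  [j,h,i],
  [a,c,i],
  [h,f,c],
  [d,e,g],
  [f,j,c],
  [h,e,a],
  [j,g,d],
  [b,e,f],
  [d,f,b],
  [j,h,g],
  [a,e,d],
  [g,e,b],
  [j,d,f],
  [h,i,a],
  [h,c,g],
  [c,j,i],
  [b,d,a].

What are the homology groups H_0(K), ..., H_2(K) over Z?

Order the vertices as a < b < c < d < e < f < g < h < i < j. Listing each simplex with vertices in this order, K has dimension 2 with simplices:

  0-simplices (10): a, b, c, d, e, f, g, h, i, j
  1-simplices (30): ab, ac, ad, ae, ah, ai, bc, bd, be, bf, bg, cf, cg, ch, ci, cj, de, df, dg, dj, ef, eg, eh, fh, fj, gh, gj, hi, hj, ij
  2-simplices (20): abc, abd, aci, ade, aeh, ahi, bcg, bdf, bef, beg, cfh, cfj, cgh, cij, deg, dfj, dgj, efh, ghj, hij

Hence C_0 ≅ Z^10, C_1 ≅ Z^30, C_2 ≅ Z^20.

The boundary map ∂_1: C_1 → C_0 sends each edge [p,q] (with p < q) to q − p. For instance
  ∂gj = j − g.
As a 10×30 matrix over Z this has rank 9, with invariant factors (1,1,1,1,1,1,1,1,1).

∂_2: C_2 → C_1 maps a triangle to the signed sum of its edges. For instance
  ∂beg = eg − bg + be,
  ∂dfj = fj − dj + df.
This gives a 30×20 integer matrix of rank 20; reducing to Smith normal form yields diagonal entries (1,1,1,1,1,1,1,1,1,1,1,1,1,1,1,1,1,1,1,2).

Computing H_k = (kernel of ∂_k) / (image of ∂_{k+1}):

  H_0: rank C_0 − rank ∂_1 = 10 − 9 = 1, and the invariant factors of ∂_1 are all 1, so H_0 ≅ Z.
  H_1: rank ker ∂_1 − rank ∂_2 = (30 − 9) − 20 = 1, and ∂_2 has invariant factor 2 > 1, so H_1 ≅ Z ⊕ Z_2.
  H_2: rank ker ∂_2 − rank ∂_3 = (20 − 20) − 0 = 0, and there is no ∂_3, so H_2 ≅ 0.

H_0 = Z,  H_1 = Z ⊕ Z_2,  H_2 = 0.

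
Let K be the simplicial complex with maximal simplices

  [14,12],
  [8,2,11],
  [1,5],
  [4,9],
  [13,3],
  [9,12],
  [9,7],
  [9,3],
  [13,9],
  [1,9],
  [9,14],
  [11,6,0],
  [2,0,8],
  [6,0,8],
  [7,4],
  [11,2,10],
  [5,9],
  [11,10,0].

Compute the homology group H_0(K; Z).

H_0 = Z^2.

Order the vertices as 0 < 1 < 2 < 3 < 4 < 5 < 6 < 7 < 8 < 9 < 10 < 11 < 12 < 13 < 14. Listing each simplex with vertices in this order, K has dimension 2 with simplices:

  0-simplices (15): [0], [1], [2], [3], [4], [5], [6], [7], [8], [9], [10], [11], [12], [13], [14]
  1-simplices (24): (24 of them)
  2-simplices (6): [0,2,8], [0,6,8], [0,6,11], [0,10,11], [2,8,11], [2,10,11]

Hence C_0 ≅ Z^15, C_1 ≅ Z^24, C_2 ≅ Z^6.

∂_1: C_1 → C_0 maps an edge to its endpoints' difference, ∂[p,q] = q − p. For instance
  ∂[4,9] = [9] − [4].
As a 15×24 matrix over Z this has rank 13, with invariant factors (1,1,1,1,1,1,1,1,1,1,1,1,1).

The boundary map ∂_2: C_2 → C_1 acts by ∂[p,q,r] = [q,r] − [p,r] + [p,q]. For instance
  ∂[2,10,11] = [10,11] − [2,11] + [2,10],
  ∂[0,10,11] = [10,11] − [0,11] + [0,10].
The resulting 24×6 matrix has rank 6, and its Smith normal form has invariant factors (1,1,1,1,1,1).

From H_k ≅ ker(∂_k) / im(∂_{k+1}) we obtain:

  H_0: rank C_0 − rank ∂_1 = 15 − 13 = 2, and the invariant factors of ∂_1 are all 1, so H_0 = Z^2.

(K is a triangulation of the disjoint union of a wedge of 4 circles and the cylinder S^1 x I.)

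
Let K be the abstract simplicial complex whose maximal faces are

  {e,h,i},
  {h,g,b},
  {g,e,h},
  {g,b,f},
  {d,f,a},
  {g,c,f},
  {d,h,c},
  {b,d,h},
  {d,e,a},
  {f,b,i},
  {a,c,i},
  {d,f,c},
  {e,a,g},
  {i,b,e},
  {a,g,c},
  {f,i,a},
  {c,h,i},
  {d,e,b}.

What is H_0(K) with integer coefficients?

Order the vertices as a < b < c < d < e < f < g < h < i. Listing each simplex with vertices in this order, K has dimension 2 with simplices:

  0-simplices (9): a, b, c, d, e, f, g, h, i
  1-simplices (27): ac, ad, ae, af, ag, ai, bd, be, bf, bg, bh, bi, cd, cf, cg, ch, ci, de, df, dh, eg, eh, ei, fg, fi, gh, hi
  2-simplices (18): acg, aci, ade, adf, aeg, afi, bde, bdh, bei, bfg, bfi, bgh, cdf, cdh, cfg, chi, egh, ehi

Hence C_0 ≅ Z^9, C_1 ≅ Z^27, C_2 ≅ Z^18.

Boundary ∂_1: C_1 → C_0 is given by ∂[p,q] = [q] − [p].
As a 9×27 matrix over Z this has rank 8, with invariant factors (1,1,1,1,1,1,1,1).

Boundary ∂_2: C_2 → C_1 maps a triangle to the signed sum of its edges. For instance
  ∂ade = de − ae + ad,
  ∂acg = cg − ag + ac.
The resulting 27×18 matrix has rank 18, and its Smith normal form has invariant factors (1,1,1,1,1,1,1,1,1,1,1,1,1,1,1,1,1,2).

Reading off H_k = ker ∂_k / im ∂_{k+1}:

  H_0: rank C_0 − rank ∂_1 = 9 − 8 = 1, and the invariant factors of ∂_1 are all 1, so H_0 = Z.

(K is a triangulation of the Klein bottle.)

H_0 = Z.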